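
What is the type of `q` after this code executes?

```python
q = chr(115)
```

chr() returns str (single character)

str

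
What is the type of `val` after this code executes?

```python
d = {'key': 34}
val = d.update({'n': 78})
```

dict.update() returns None

NoneType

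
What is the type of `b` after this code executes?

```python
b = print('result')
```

print() returns None

NoneType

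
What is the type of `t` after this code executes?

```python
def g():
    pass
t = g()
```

A function with no return statement returns None

NoneType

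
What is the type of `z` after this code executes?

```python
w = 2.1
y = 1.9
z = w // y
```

float // float returns float (floor division preserves float type)

float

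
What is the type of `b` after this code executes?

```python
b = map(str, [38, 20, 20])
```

map() returns a map iterator object

map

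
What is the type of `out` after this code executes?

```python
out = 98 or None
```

'or' returns first truthy value (98, int)

int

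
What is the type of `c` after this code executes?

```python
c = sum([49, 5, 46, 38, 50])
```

sum() of ints returns int

int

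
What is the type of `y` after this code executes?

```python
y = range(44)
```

range() returns a range object

range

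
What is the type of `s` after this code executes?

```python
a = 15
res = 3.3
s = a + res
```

int + float returns float (15 + 3.3 = 18.3)

float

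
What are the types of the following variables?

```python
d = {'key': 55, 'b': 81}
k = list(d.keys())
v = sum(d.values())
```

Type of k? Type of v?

list(...) returns list; sum of int values returns int

list, int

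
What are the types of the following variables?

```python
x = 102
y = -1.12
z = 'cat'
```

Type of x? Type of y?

x is int; y is float

int, float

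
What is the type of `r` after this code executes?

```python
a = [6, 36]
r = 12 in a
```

'in' operator returns bool

bool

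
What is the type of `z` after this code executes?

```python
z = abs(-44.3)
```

abs() of float returns float

float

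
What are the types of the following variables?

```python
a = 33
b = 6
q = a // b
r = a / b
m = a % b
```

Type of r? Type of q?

int / int returns float; int // int returns int

float, int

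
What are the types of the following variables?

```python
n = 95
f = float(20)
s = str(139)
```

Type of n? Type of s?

n is int; s is str

int, str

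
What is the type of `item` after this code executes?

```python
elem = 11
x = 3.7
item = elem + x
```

int + float returns float (11 + 3.7 = 14.7)

float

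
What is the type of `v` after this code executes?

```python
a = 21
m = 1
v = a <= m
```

Comparison operators return bool

bool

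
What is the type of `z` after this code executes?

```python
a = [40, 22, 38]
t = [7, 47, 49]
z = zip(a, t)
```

zip() returns a zip iterator object

zip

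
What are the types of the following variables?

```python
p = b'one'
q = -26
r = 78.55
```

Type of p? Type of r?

p is bytes; r is float

bytes, float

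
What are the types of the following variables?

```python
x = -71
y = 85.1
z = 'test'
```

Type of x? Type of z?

x is int; z is str

int, str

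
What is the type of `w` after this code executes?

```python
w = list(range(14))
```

list(range(...)) returns list

list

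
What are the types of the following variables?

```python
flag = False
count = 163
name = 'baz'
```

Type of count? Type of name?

count is int; name is str

int, str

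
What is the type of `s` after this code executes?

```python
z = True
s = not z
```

'not' always returns bool

bool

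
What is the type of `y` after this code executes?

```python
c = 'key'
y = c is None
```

'is' comparison returns bool

bool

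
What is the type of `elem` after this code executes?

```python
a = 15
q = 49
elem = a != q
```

Comparison operators return bool

bool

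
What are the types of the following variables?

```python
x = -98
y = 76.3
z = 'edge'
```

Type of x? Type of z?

x is int; z is str

int, str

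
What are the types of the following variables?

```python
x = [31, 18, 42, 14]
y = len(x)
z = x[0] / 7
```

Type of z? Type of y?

int / int returns float; len() returns int

float, int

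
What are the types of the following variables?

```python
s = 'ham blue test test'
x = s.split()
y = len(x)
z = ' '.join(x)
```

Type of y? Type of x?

len() returns int; str.split() returns list

int, list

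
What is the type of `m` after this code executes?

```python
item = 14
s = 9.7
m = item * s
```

int * float returns float (14 * 9.7 = 135.8)

float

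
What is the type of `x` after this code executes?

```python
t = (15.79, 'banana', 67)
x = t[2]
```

Index 2 of tuple is 67 which is int

int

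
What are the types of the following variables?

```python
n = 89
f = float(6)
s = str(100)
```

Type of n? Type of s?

n is int; s is str

int, str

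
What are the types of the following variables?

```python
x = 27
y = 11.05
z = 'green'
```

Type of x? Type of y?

x is int; y is float

int, float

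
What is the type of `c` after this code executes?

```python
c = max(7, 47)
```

max() of ints returns int

int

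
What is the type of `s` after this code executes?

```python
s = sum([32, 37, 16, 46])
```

sum() of ints returns int

int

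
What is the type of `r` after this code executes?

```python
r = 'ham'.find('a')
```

str.find() returns int (index, or -1)

int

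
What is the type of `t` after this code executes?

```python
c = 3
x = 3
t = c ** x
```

int ** positive int returns int (3 ** 3 = 27)

int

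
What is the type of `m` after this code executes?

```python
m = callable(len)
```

callable() returns bool

bool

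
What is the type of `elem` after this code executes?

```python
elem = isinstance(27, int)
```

isinstance() returns bool

bool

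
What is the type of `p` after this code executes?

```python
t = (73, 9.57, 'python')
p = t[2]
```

Index 2 of tuple is 'python' which is str

str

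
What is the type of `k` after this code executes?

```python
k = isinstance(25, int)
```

isinstance() returns bool

bool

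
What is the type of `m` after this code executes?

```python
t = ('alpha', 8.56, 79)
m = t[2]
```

Index 2 of tuple is 79 which is int

int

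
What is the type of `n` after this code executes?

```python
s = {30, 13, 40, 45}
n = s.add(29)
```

set.add() returns None (mutates in place)

NoneType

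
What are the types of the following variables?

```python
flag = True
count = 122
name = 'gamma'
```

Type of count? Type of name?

count is int; name is str

int, str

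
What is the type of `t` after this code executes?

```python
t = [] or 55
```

'or' returns first truthy value (55, which is int)

int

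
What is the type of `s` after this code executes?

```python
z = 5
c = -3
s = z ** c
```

int ** negative int returns float

float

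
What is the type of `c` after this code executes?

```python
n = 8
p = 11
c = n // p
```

int // int returns int (8 // 11 = 0)

int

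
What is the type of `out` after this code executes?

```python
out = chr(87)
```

chr() returns str (single character)

str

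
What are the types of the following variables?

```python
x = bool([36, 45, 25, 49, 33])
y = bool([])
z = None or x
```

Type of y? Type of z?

bool() returns bool; None or <bool> returns the bool

bool, bool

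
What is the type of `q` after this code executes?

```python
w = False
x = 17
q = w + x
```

bool + int returns int (False is 0, so 0 + 17 = 17)

int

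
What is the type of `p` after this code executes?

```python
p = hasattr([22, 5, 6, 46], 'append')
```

hasattr() returns bool

bool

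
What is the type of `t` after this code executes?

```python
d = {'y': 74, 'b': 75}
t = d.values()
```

.values() returns a dict_values view object

dict_values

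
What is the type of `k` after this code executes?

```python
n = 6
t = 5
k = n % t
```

int % int returns int (6 % 5 = 1)

int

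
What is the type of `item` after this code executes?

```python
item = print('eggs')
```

print() returns None

NoneType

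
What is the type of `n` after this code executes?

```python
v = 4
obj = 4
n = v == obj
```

Equality comparison returns bool

bool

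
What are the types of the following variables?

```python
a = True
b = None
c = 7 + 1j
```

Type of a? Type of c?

a is bool; c is complex

bool, complex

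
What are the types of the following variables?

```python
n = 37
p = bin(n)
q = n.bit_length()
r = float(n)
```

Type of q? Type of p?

int.bit_length() returns int; bin() returns str

int, str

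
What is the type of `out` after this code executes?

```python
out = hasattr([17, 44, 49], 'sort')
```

hasattr() returns bool

bool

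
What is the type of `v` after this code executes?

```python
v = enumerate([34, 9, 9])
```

enumerate() returns an enumerate iterator object

enumerate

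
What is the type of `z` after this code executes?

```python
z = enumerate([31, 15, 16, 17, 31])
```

enumerate() returns an enumerate iterator object

enumerate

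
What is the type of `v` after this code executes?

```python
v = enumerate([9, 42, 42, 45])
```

enumerate() returns an enumerate iterator object

enumerate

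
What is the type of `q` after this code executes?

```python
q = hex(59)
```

hex() returns str representation

str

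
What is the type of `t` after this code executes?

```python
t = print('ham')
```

print() returns None

NoneType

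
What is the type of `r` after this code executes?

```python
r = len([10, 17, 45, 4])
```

len() always returns int

int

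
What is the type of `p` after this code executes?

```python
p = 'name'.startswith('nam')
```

str.startswith() returns bool

bool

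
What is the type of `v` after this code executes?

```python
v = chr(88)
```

chr() returns str (single character)

str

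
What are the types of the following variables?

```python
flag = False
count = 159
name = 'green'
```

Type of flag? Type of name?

flag is bool; name is str

bool, str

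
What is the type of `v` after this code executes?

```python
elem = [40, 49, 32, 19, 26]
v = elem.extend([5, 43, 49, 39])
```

list.extend() returns None

NoneType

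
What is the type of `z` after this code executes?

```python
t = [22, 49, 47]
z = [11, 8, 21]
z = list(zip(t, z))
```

list(zip(...)) returns a list of tuples

list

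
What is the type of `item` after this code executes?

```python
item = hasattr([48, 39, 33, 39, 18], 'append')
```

hasattr() returns bool

bool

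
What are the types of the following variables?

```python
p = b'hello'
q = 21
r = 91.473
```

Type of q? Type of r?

q is int; r is float

int, float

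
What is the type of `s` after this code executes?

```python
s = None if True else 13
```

Ternary: condition is True, if branch (None) taken → NoneType

NoneType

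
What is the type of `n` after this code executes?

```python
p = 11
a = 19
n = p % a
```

int % int returns int (11 % 19 = 11)

int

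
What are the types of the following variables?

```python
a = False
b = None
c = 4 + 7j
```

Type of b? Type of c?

b is NoneType; c is complex

NoneType, complex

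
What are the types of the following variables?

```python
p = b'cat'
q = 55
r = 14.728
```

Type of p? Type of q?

p is bytes; q is int

bytes, int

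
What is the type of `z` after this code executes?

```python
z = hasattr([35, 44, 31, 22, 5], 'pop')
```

hasattr() returns bool

bool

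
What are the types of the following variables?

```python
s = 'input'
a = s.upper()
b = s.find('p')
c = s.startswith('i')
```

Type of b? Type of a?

str.find() returns int; str.upper() returns str

int, str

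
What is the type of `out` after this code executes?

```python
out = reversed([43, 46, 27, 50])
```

reversed() on a list returns a list_reverseiterator

list_reverseiterator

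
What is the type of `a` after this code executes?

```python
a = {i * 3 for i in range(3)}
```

A set comprehension {expr for x in iterable} produces a set

set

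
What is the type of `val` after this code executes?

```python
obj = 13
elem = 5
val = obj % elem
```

int % int returns int (13 % 5 = 3)

int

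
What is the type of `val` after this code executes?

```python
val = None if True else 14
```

Ternary: condition is True, if branch (None) taken → NoneType

NoneType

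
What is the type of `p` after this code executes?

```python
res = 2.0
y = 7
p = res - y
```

float - int returns float (2.0 - 7 = -5.0)

float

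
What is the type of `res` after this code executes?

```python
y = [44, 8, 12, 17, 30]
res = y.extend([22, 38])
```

list.extend() returns None

NoneType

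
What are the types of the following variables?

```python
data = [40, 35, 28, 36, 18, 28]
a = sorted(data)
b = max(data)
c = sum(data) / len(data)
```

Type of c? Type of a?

int / int returns float; sorted() returns list

float, list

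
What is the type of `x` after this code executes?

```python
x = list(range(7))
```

list(range(...)) returns list

list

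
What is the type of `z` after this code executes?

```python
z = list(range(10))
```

list(range(...)) returns list

list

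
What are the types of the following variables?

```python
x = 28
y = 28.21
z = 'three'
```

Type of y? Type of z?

y is float; z is str

float, str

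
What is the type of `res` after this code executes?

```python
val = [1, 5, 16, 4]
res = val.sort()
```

list.sort() returns None (sorts in place)

NoneType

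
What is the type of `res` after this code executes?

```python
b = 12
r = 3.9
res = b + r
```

int + float returns float (12 + 3.9 = 15.9)

float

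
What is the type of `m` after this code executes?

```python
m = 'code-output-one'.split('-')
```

str.split() returns list

list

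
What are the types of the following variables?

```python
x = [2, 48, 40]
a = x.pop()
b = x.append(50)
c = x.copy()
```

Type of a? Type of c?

list.pop() returns the element (int); list.copy() returns list

int, list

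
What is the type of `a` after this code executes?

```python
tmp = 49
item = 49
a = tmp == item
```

Equality comparison returns bool

bool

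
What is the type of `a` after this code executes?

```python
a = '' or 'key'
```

'or' returns first truthy value ('key', which is str)

str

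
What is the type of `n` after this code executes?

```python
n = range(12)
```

range() returns a range object

range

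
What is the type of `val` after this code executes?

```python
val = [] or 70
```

'or' returns first truthy value (70, which is int)

int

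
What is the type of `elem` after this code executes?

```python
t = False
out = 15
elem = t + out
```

bool + int returns int (False is 0, so 0 + 15 = 15)

int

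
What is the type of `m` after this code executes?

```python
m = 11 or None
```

'or' returns first truthy value (11, int)

int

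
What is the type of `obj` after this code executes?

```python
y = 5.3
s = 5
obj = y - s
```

float - int returns float (5.3 - 5 = 0.3)

float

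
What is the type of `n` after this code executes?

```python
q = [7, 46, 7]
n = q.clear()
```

list.clear() returns None

NoneType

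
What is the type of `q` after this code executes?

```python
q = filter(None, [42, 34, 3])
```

filter() returns a filter iterator object

filter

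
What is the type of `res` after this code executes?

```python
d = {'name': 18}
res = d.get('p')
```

dict.get() returns None when key 'p' is not found and no default given

NoneType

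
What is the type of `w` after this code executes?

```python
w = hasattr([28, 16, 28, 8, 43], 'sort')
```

hasattr() returns bool

bool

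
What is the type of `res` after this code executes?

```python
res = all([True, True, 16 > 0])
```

all() returns bool

bool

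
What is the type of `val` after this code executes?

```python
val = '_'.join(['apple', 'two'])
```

str.join() returns str

str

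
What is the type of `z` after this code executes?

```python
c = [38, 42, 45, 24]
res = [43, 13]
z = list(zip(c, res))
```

list(zip(...)) returns a list of tuples

list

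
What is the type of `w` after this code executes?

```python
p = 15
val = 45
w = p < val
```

Comparison operators return bool

bool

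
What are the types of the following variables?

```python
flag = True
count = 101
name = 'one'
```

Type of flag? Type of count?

flag is bool; count is int

bool, int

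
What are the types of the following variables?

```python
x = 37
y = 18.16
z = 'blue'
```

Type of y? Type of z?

y is float; z is str

float, str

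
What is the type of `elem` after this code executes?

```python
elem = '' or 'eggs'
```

'or' returns first truthy value ('eggs', which is str)

str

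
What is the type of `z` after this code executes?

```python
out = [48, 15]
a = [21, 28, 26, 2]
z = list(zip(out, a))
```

list(zip(...)) returns a list of tuples

list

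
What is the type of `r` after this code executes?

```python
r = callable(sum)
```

callable() returns bool

bool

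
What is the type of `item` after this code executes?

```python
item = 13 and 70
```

'and' returns the last value when all truthy (70, which is int)

int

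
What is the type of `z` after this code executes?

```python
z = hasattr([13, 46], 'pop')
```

hasattr() returns bool

bool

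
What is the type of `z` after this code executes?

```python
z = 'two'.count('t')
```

str.count() returns int

int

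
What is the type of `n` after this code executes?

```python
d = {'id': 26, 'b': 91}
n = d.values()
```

.values() returns a dict_values view object

dict_values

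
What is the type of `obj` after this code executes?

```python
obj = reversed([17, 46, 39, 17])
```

reversed() on a list returns a list_reverseiterator

list_reverseiterator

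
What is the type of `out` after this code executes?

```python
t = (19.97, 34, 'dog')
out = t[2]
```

Index 2 of tuple is 'dog' which is str

str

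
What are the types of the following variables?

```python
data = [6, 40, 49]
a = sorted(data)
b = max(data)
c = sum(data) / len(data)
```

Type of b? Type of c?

max of ints returns int; int / int returns float

int, float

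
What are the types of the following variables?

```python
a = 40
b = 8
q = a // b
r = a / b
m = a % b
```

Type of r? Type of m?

int / int returns float; int % int returns int

float, int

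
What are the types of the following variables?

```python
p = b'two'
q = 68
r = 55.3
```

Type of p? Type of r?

p is bytes; r is float

bytes, float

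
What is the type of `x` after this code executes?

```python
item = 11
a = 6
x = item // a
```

int // int returns int (11 // 6 = 1)

int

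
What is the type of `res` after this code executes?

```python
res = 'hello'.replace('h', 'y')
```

str.replace() returns str

str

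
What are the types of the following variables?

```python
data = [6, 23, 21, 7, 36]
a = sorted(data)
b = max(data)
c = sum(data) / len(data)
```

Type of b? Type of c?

max of ints returns int; int / int returns float

int, float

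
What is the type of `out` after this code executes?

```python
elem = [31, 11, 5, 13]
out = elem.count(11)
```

list.count() returns int

int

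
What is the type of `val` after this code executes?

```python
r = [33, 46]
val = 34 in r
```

'in' operator returns bool

bool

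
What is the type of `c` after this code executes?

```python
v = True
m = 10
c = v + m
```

bool + int returns int (True is 1, so 1 + 10 = 11)

int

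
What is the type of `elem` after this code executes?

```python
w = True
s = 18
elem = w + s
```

bool + int returns int (True is 1, so 1 + 18 = 19)

int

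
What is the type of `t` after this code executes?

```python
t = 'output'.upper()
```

str.upper() returns str

str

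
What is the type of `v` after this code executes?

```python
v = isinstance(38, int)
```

isinstance() returns bool

bool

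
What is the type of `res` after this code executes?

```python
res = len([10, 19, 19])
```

len() always returns int

int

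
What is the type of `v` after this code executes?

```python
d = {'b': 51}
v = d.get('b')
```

dict.get() returns the value (int) when key is found

int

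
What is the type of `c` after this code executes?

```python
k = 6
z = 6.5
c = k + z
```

int + float returns float (6 + 6.5 = 12.5)

float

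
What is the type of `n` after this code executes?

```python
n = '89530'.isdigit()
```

str.isdigit() returns bool

bool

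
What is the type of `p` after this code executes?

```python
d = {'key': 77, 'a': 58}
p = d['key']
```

Accessing dict[str, int] with key 'key' returns int value 77

int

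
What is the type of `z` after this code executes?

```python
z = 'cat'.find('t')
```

str.find() returns int (index, or -1)

int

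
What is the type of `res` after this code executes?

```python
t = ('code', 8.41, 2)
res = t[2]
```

Index 2 of tuple is 2 which is int

int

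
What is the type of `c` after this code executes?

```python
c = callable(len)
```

callable() returns bool

bool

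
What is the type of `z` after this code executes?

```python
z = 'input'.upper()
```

str.upper() returns str

str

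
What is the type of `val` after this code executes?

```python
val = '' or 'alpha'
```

'or' returns first truthy value ('alpha', which is str)

str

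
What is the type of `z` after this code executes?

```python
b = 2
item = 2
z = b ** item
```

int ** positive int returns int (2 ** 2 = 4)

int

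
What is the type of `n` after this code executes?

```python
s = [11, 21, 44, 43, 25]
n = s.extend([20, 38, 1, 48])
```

list.extend() returns None

NoneType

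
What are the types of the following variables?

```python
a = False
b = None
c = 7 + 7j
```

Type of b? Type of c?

b is NoneType; c is complex

NoneType, complex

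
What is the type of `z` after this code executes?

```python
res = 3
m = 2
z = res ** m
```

int ** positive int returns int (3 ** 2 = 9)

int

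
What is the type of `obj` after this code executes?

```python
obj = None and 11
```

'and' returns first falsy value (None)

NoneType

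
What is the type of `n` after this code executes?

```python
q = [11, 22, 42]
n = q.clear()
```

list.clear() returns None

NoneType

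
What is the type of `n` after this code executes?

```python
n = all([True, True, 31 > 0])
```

all() returns bool

bool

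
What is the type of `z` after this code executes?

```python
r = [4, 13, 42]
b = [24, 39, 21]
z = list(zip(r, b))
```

list(zip(...)) returns a list of tuples

list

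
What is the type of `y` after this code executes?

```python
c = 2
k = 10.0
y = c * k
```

int * float returns float (2 * 10.0 = 20.0)

float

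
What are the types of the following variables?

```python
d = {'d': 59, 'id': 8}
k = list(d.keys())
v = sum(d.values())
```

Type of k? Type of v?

list(...) returns list; sum of int values returns int

list, int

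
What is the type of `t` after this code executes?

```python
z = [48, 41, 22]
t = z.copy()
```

list.copy() returns list

list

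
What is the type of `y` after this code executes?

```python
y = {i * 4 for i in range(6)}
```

A set comprehension {expr for x in iterable} produces a set

set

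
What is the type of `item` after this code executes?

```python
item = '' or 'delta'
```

'or' returns first truthy value ('delta', which is str)

str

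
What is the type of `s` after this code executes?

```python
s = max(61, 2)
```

max() of ints returns int

int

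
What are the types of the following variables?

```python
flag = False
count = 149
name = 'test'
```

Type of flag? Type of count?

flag is bool; count is int

bool, int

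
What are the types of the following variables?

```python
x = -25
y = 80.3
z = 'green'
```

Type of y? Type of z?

y is float; z is str

float, str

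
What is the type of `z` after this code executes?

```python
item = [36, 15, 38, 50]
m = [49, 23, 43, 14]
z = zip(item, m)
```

zip() returns a zip iterator object

zip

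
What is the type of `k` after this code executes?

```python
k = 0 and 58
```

'and' returns the first falsy value (0, which is int)

int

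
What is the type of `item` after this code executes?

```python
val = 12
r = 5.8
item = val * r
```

int * float returns float (12 * 5.8 = 69.6)

float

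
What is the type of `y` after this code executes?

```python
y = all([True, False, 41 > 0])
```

all() returns bool

bool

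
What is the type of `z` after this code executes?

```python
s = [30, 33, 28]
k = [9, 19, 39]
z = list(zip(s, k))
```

list(zip(...)) returns a list of tuples

list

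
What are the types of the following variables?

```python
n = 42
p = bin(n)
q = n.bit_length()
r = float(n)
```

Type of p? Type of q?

bin() returns str; int.bit_length() returns int

str, int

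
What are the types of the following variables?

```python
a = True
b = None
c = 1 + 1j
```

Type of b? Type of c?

b is NoneType; c is complex

NoneType, complex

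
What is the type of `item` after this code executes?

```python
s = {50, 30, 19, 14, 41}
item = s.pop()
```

Popping from a set of ints returns int

int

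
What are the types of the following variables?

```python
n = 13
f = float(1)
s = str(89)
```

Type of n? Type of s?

n is int; s is str

int, str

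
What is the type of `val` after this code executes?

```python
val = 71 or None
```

'or' returns first truthy value (71, int)

int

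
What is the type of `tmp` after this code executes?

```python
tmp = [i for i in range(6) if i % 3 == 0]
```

A list comprehension [...] produces a list

list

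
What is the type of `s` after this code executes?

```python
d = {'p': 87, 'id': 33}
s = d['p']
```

Accessing dict[str, int] with key 'p' returns int value 87

int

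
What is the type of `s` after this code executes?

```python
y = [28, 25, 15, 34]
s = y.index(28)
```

list.index() returns int

int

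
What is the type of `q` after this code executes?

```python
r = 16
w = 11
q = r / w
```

int / int always returns float in Python 3 (16 / 11 = 1.45455)

float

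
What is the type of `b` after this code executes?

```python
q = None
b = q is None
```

'is' comparison returns bool

bool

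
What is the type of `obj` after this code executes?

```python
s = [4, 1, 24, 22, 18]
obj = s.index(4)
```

list.index() returns int

int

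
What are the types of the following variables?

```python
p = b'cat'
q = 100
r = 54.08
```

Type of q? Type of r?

q is int; r is float

int, float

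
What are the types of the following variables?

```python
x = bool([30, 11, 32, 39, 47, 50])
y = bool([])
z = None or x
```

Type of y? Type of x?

bool() returns bool; bool() returns bool

bool, bool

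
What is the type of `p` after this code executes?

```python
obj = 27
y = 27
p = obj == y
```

Equality comparison returns bool

bool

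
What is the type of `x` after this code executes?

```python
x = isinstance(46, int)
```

isinstance() returns bool

bool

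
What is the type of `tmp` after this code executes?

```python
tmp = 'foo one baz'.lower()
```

str.lower() returns str

str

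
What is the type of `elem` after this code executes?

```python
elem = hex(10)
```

hex() returns str representation

str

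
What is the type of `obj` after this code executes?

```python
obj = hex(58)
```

hex() returns str representation

str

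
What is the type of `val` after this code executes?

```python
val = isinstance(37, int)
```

isinstance() returns bool

bool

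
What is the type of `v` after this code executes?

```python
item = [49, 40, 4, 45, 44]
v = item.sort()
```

list.sort() returns None (sorts in place)

NoneType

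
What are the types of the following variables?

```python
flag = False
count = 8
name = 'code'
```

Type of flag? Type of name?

flag is bool; name is str

bool, str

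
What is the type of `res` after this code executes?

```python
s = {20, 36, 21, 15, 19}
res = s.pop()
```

Popping from a set of ints returns int

int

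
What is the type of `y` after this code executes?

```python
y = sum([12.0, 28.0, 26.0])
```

sum() of floats returns float

float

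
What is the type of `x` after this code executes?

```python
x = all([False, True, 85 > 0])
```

all() returns bool

bool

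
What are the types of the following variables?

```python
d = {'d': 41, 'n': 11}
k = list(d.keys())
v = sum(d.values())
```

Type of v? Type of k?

sum of int values returns int; list(...) returns list

int, list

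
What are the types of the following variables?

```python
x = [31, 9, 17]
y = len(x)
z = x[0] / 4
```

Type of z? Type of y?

int / int returns float; len() returns int

float, int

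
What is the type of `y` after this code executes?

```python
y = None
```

None has type NoneType

NoneType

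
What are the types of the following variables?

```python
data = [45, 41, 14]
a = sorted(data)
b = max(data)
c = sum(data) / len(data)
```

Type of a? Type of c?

sorted() returns list; int / int returns float

list, float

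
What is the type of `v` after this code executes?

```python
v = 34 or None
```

'or' returns first truthy value (34, int)

int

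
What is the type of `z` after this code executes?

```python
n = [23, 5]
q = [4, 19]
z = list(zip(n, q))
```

list(zip(...)) returns a list of tuples

list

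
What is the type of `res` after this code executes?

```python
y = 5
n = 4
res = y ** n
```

int ** positive int returns int (5 ** 4 = 625)

int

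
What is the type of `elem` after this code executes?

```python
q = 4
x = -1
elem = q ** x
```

int ** negative int returns float

float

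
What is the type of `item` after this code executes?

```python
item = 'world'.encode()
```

str.encode() returns bytes

bytes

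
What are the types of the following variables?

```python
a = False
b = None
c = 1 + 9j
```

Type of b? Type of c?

b is NoneType; c is complex

NoneType, complex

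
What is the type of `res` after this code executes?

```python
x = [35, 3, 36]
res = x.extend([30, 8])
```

list.extend() returns None

NoneType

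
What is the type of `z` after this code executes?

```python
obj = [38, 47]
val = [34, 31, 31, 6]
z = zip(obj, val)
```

zip() returns a zip iterator object

zip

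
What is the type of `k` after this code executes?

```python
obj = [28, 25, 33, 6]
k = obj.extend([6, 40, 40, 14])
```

list.extend() returns None

NoneType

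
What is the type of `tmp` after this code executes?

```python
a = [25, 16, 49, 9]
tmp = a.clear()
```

list.clear() returns None

NoneType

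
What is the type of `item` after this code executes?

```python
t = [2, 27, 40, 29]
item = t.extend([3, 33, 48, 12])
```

list.extend() returns None

NoneType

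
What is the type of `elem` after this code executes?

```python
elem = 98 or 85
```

'or' returns the first truthy value (98, which is int)

int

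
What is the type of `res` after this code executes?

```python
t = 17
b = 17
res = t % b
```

int % int returns int (17 % 17 = 0)

int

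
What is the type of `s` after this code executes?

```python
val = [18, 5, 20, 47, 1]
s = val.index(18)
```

list.index() returns int

int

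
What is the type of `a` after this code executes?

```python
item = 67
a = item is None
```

'is' comparison returns bool

bool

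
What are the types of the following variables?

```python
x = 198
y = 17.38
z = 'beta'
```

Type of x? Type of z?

x is int; z is str

int, str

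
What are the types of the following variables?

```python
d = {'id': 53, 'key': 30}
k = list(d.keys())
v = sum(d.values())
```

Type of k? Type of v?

list(...) returns list; sum of int values returns int

list, int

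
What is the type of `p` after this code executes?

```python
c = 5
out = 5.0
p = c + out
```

int + float returns float (5 + 5.0 = 10.0)

float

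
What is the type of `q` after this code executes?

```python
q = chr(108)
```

chr() returns str (single character)

str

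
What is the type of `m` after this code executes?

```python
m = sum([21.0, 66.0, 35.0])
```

sum() of floats returns float

float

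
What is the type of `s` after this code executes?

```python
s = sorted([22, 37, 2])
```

sorted() always returns list

list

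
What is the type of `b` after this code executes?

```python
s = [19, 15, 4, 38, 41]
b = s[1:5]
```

Slicing a list always returns a list

list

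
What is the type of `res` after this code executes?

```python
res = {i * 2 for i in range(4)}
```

A set comprehension {expr for x in iterable} produces a set

set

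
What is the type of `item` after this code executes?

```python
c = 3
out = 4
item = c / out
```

int / int always returns float in Python 3 (3 / 4 = 0.75)

float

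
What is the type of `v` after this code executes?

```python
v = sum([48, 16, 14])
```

sum() of ints returns int

int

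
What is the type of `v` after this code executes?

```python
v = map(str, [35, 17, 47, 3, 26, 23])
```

map() returns a map iterator object

map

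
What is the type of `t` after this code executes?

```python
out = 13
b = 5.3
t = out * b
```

int * float returns float (13 * 5.3 = 68.9)

float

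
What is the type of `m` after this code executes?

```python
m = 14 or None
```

'or' returns first truthy value (14, int)

int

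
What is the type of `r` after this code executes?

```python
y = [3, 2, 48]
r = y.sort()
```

list.sort() returns None (sorts in place)

NoneType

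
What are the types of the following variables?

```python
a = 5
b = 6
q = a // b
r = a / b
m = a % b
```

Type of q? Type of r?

int // int returns int; int / int returns float

int, float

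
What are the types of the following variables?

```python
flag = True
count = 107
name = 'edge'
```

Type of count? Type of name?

count is int; name is str

int, str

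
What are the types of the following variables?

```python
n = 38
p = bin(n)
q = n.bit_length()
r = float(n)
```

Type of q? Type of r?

int.bit_length() returns int; float() returns float

int, float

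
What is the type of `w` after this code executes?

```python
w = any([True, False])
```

any() returns bool

bool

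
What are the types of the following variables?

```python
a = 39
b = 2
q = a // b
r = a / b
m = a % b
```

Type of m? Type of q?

int % int returns int; int // int returns int

int, int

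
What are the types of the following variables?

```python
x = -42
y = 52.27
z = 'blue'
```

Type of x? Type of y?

x is int; y is float

int, float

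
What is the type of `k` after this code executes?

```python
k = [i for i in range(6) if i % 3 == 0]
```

A list comprehension [...] produces a list

list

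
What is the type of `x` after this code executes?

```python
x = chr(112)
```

chr() returns str (single character)

str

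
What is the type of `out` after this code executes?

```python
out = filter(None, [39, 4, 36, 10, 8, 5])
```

filter() returns a filter iterator object

filter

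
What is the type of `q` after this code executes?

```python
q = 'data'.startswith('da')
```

str.startswith() returns bool

bool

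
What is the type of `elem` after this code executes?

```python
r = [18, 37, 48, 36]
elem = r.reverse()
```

list.reverse() returns None

NoneType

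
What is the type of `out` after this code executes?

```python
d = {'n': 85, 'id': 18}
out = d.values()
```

.values() returns a dict_values view object

dict_values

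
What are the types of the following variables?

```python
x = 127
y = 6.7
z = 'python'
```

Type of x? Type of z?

x is int; z is str

int, str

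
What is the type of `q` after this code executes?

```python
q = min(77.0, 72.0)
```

min() of floats returns float

float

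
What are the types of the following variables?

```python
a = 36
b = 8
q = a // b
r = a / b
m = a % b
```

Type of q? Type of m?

int // int returns int; int % int returns int

int, int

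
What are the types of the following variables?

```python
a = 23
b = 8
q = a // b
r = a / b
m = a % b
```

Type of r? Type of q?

int / int returns float; int // int returns int

float, int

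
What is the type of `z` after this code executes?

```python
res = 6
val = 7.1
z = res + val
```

int + float returns float (6 + 7.1 = 13.1)

float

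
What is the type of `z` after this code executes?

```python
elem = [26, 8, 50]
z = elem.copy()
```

list.copy() returns list

list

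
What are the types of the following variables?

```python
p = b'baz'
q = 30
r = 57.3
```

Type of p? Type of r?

p is bytes; r is float

bytes, float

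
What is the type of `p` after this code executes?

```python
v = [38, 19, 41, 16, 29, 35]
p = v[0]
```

Indexing a list of ints returns int (v[0] = 38)

int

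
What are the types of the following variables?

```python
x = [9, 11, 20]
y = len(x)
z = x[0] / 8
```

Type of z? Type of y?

int / int returns float; len() returns int

float, int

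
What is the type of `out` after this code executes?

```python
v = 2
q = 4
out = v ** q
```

int ** positive int returns int (2 ** 4 = 16)

int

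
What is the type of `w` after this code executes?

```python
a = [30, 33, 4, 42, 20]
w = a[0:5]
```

Slicing a list always returns a list

list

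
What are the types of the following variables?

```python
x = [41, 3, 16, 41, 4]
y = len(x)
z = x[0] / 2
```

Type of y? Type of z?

len() returns int; int / int returns float

int, float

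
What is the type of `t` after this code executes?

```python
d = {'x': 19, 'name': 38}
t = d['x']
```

Accessing dict[str, int] with key 'x' returns int value 19

int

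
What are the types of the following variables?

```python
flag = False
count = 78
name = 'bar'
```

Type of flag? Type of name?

flag is bool; name is str

bool, str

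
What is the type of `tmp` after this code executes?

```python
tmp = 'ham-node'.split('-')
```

str.split() returns list

list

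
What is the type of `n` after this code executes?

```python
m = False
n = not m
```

'not' always returns bool

bool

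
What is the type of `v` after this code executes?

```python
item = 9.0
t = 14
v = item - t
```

float - int returns float (9.0 - 14 = -5.0)

float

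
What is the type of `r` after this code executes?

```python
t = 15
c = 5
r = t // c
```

int // int returns int (15 // 5 = 3)

int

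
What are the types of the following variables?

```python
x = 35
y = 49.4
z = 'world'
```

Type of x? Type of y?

x is int; y is float

int, float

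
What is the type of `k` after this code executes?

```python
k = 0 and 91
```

'and' returns the first falsy value (0, which is int)

int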